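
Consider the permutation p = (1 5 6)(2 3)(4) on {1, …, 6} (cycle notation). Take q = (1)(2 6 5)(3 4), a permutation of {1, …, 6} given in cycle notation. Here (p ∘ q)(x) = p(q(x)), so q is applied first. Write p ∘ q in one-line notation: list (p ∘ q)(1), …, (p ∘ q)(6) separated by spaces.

Chase each element through q then p: 1 → 1 → 5; 2 → 6 → 1; 3 → 4 → 4; 4 → 3 → 2; 5 → 2 → 3; 6 → 5 → 6.
Collecting the images, p ∘ q = [5 1 4 2 3 6].

5 1 4 2 3 6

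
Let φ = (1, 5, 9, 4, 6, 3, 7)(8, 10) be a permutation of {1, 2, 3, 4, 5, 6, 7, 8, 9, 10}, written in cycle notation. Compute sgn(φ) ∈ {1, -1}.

-1

The cycle lengths are 7, 2, 1.
A cycle of length ℓ contributes ℓ−1 transpositions, so φ is a product of 6 + 1 = 7 transpositions — odd.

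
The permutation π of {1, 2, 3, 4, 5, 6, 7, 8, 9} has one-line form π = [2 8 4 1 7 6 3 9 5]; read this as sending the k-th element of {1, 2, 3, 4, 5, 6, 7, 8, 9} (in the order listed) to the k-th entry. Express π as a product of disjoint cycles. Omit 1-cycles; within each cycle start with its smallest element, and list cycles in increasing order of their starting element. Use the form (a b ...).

Start at 1 and follow images: 1 → 2 → 8 → 9 → 5 → 7 → 3 → 4 → 1, giving the cycle (1 2 8 9 5 7 3 4).
Repeating from the next unused element and collecting all non-trivial cycles gives (1 2 8 9 5 7 3 4).

(1 2 8 9 5 7 3 4)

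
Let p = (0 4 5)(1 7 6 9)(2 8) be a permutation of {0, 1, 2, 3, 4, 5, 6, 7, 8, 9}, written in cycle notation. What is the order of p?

The disjoint cycles have lengths 4, 3, 2, 1.
The order is lcm(4, 3, 2) = 12.

12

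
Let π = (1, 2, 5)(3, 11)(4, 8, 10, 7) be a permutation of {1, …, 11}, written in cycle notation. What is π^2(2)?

1

2 lies in the 3-cycle (1, 2, 5).
Advancing 2 steps from 2: 2 → 5 → 1.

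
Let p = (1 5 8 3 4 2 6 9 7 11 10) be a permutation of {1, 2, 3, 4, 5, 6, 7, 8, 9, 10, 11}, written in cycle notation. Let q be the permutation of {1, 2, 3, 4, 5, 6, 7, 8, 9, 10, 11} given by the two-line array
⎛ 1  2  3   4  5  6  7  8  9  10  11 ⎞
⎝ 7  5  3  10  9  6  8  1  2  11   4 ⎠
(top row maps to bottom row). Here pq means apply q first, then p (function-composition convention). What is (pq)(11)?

(pq)(11) = p(q(11)). q(11) = 4, then p(4) = 2. So (pq)(11) = 2.

2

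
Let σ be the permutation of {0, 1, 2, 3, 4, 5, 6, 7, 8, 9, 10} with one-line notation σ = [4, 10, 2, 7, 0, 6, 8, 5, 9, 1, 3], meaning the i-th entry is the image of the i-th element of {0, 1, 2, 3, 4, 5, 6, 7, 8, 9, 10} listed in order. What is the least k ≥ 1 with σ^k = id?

8

The disjoint-cycle form of σ has cycle lengths 8, 2, 1.
Since disjoint cycles commute, ord(σ) = lcm(8, 2) = 8.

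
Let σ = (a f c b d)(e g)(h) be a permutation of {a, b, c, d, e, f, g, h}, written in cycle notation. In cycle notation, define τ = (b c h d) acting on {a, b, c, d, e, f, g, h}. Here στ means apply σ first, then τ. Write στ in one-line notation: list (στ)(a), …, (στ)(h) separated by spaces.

For each element, apply σ then τ: a → f → f; b → d → b; c → b → c; d → a → a; e → g → g; f → c → h; g → e → e; h → h → d.
Collecting the images, στ = [f b c a g h e d].

f b c a g h e d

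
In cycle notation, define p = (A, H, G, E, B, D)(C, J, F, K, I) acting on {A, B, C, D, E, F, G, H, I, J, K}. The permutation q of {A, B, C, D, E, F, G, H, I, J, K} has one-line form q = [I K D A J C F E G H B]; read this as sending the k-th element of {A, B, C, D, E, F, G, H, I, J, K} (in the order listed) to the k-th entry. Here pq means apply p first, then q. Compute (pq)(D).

I

p(D) = A, then q(A) = I; composing gives (pq)(D) = I.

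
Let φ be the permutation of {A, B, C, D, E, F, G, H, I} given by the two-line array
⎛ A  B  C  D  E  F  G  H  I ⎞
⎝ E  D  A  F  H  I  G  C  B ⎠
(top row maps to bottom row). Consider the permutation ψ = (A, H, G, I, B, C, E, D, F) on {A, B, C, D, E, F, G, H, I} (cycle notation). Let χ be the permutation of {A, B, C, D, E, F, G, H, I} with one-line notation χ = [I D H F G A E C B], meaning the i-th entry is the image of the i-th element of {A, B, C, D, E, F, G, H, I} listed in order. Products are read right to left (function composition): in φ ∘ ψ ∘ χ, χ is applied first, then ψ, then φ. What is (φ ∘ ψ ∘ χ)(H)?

H

Chase H: χ(H) = C; ψ(C) = E; φ(E) = H. Hence (φ ∘ ψ ∘ χ)(H) = H.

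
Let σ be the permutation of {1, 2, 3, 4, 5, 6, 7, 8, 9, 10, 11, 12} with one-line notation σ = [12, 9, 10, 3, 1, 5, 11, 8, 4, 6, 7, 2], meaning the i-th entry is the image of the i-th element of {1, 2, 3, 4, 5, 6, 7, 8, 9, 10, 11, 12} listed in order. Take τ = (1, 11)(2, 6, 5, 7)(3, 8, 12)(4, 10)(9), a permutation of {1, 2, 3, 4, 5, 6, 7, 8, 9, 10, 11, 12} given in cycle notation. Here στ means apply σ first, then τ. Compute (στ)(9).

10

First apply σ: σ(9) = 4, then τ(4) = 10. Thus (στ)(9) = 10.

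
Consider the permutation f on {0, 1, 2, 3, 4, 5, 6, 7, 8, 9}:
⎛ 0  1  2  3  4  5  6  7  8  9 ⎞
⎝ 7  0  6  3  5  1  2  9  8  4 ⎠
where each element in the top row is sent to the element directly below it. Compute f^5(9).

7

Tracing 9 → 4 → … returns to 9 after 6 steps, so 9 lies in a 6-cycle (0, 7, 9, 4, 5, 1).
Advancing 5 steps from 9: 9 → 4 → 5 → 1 → 0 → 7.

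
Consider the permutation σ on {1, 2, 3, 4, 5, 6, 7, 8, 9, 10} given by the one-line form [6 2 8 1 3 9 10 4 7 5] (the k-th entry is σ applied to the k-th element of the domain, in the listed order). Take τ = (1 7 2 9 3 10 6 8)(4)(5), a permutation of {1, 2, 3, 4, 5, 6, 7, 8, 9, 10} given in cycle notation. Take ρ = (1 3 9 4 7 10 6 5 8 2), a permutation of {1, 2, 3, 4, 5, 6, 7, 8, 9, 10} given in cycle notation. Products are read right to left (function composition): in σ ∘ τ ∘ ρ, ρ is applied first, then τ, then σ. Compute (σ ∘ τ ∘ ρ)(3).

(σ ∘ τ ∘ ρ)(3) = σ(τ(ρ(3))). ρ(3) = 9, then τ(9) = 3, then σ(3) = 8, so the result is 8.

8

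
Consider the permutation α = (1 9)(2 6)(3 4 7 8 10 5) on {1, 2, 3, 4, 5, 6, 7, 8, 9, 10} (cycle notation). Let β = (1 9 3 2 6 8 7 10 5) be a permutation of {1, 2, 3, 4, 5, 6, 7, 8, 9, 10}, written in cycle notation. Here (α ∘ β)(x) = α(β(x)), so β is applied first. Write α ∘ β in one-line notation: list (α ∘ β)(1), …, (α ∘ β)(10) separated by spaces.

Chase each element through β then α: 1 → 9 → 1; 2 → 6 → 2; 3 → 2 → 6; 4 → 4 → 7; 5 → 1 → 9; 6 → 8 → 10; 7 → 10 → 5; 8 → 7 → 8; 9 → 3 → 4; 10 → 5 → 3.
So α ∘ β in one-line form is 1 2 6 7 9 10 5 8 4 3.

1 2 6 7 9 10 5 8 4 3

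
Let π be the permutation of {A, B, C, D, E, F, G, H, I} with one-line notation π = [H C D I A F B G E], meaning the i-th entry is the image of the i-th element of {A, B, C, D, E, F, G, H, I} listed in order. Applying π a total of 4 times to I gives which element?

G

Tracing I → E → … returns to I after 8 steps, so I lies in an 8-cycle (A H G B C D I E).
Stepping 4 places around the cycle: I → E → A → H → G.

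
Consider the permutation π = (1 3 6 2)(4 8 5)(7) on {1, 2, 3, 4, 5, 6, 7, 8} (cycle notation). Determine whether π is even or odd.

odd

The cycle lengths are 4, 3, 1.
A cycle is odd iff its length is even; π has 1 even-length cycle, so sgn(π) = (−1)^1 and π is odd.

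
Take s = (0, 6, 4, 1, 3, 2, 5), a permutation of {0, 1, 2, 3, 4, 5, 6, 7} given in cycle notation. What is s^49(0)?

0 lies in the 7-cycle (0, 6, 4, 1, 3, 2, 5).
On a 7-cycle, s^7 is the identity, so s^49 = s^0 there (49 ≡ 0 mod 7).
So s^49(0) = 0.

0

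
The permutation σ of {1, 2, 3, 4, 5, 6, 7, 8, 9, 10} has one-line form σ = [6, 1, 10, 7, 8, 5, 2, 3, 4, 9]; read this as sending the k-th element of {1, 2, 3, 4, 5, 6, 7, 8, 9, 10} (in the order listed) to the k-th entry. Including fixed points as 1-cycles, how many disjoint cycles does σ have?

The cycle decomposition is (1 6 5 8 3 10 9 4 7 2), which has 1 cycle (counting 1-cycles).

1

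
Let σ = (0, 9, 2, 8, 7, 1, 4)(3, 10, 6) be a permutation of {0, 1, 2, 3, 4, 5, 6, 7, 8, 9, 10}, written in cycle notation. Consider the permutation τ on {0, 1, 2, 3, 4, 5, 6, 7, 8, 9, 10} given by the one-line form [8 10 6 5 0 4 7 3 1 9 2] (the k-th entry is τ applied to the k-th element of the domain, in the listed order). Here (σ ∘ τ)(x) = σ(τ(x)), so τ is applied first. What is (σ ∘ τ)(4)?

(σ ∘ τ)(4) = σ(τ(4)). τ(4) = 0, then σ(0) = 9. So (σ ∘ τ)(4) = 9.

9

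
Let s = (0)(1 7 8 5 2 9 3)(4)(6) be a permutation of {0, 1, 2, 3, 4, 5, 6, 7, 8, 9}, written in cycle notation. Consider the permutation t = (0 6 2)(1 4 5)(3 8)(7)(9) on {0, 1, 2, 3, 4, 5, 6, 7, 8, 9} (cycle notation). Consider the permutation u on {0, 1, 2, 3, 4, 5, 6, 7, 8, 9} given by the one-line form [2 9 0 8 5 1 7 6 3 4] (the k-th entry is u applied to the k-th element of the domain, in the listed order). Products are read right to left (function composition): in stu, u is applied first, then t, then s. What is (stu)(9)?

2

Apply the permutations in order: u(9) = 4, then t(4) = 5, then s(5) = 2. So (stu)(9) = 2.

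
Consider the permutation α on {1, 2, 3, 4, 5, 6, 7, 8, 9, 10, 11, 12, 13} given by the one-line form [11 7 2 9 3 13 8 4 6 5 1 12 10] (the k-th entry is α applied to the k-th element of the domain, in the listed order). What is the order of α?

Writing α as disjoint cycles, the cycle lengths are 10, 2, 1.
The order is lcm(10, 2) = 10.

10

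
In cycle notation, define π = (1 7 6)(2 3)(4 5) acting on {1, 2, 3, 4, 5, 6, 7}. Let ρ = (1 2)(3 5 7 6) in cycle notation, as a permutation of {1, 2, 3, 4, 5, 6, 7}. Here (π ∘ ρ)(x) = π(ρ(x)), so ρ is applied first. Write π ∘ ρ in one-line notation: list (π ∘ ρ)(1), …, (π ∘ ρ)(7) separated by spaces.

(π ∘ ρ)(x) = π(ρ(x)). Computing each image: π(ρ(1)) = π(2) = 3, π(ρ(2)) = π(1) = 7, π(ρ(3)) = π(5) = 4, π(ρ(4)) = π(4) = 5, π(ρ(5)) = π(7) = 6, π(ρ(6)) = π(3) = 2, π(ρ(7)) = π(6) = 1.
Hence π ∘ ρ = [3 7 4 5 6 2 1].

3 7 4 5 6 2 1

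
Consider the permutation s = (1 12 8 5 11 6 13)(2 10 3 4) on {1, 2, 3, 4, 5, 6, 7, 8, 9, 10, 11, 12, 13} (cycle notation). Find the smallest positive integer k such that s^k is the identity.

The cycle type of s is (7, 4, 1, 1).
Since disjoint cycles commute, ord(s) = lcm(7, 4) = 28.

28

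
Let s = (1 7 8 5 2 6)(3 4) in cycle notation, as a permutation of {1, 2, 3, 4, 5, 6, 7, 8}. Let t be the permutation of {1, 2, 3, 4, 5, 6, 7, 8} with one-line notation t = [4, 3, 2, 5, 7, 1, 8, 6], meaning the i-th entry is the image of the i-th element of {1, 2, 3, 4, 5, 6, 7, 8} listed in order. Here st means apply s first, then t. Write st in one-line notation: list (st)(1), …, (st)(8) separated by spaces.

(st)(x) = t(s(x)). Computing each image: t(s(1)) = t(7) = 8, t(s(2)) = t(6) = 1, t(s(3)) = t(4) = 5, t(s(4)) = t(3) = 2, t(s(5)) = t(2) = 3, t(s(6)) = t(1) = 4, t(s(7)) = t(8) = 6, t(s(8)) = t(5) = 7.
Hence st = [8 1 5 2 3 4 6 7].

8 1 5 2 3 4 6 7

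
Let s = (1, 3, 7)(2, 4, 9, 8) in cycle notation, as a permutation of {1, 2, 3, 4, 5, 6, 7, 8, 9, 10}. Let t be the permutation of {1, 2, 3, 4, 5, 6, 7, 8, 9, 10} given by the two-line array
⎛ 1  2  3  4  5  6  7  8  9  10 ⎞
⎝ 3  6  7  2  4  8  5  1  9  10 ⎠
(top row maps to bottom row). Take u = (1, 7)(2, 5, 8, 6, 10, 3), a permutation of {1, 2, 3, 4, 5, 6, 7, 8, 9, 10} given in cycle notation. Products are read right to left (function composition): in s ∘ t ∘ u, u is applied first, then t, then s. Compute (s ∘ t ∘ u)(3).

6

(s ∘ t ∘ u)(3) = s(t(u(3))). u(3) = 2, then t(2) = 6, then s(6) = 6, so the result is 6.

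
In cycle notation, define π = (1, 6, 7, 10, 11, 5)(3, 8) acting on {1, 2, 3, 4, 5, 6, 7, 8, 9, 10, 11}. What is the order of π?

6

The cycle type of π is (6, 2, 1, 1, 1).
The order is lcm(6, 2) = 6.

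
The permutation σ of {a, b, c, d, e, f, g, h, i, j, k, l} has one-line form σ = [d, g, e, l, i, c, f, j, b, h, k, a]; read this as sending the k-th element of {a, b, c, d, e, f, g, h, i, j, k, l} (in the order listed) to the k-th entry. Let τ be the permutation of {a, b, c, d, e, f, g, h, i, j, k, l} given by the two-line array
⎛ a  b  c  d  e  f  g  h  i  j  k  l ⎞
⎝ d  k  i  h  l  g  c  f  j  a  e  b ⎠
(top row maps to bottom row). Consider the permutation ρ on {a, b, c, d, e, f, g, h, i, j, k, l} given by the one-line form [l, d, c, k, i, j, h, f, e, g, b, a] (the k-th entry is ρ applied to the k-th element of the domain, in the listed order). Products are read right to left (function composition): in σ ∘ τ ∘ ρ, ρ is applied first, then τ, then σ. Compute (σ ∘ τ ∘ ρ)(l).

l

Chase l: ρ(l) = a; τ(a) = d; σ(d) = l. Hence (σ ∘ τ ∘ ρ)(l) = l.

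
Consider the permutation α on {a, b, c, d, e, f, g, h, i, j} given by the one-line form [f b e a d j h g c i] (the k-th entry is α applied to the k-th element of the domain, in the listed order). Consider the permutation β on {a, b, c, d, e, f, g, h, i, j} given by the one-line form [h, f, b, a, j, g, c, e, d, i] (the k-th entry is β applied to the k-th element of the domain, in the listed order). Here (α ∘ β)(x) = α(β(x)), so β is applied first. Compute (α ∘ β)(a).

(α ∘ β)(a) = α(β(a)). β(a) = h, then α(h) = g. So (α ∘ β)(a) = g.

g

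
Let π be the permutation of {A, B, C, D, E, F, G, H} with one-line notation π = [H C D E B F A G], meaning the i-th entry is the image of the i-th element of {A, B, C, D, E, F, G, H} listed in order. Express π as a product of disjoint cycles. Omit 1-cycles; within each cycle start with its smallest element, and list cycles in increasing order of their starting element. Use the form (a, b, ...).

Start at A and follow images: A → H → G → A, giving the cycle (A, H, G).
Continuing from each remaining unvisited element yields (A, H, G)(B, C, D, E).

(A, H, G)(B, C, D, E)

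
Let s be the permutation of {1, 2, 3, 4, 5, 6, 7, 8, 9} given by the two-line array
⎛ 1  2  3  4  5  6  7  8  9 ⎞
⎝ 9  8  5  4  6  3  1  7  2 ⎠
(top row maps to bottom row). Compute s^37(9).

Tracing 9 → 2 → … returns to 9 after 5 steps, so 9 lies in a 5-cycle (1, 9, 2, 8, 7).
Since the cycle has length 5, s^37 acts on it the same as s^2 (37 mod 5 = 2).
Stepping 2 places around the cycle: 9 → 2 → 8.

8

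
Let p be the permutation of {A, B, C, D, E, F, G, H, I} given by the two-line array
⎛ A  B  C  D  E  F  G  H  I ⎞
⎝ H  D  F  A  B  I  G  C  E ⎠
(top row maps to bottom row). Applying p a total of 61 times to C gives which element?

Tracing C → F → … returns to C after 8 steps, so C lies in an 8-cycle (A H C F I E B D).
Powers repeat with period 8 on this cycle, and 61 mod 8 = 5, so p^61(C) = p^5(C).
Stepping 5 places around the cycle: C → F → I → E → B → D.

D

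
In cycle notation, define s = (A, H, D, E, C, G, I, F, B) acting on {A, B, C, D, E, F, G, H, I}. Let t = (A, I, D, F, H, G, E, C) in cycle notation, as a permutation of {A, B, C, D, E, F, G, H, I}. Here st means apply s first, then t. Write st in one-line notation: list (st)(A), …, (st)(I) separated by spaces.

Chase each element through s then t: A → H → G; B → A → I; C → G → E; D → E → C; E → C → A; F → B → B; G → I → D; H → D → F; I → F → H.
So st in one-line form is G I E C A B D F H.

G I E C A B D F H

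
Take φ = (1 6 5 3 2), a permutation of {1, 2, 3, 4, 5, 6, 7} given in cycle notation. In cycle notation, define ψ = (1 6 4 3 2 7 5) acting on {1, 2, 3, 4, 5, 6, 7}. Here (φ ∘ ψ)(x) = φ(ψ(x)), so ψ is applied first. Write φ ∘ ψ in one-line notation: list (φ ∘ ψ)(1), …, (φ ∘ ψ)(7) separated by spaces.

Chase each element through ψ then φ: 1 → 6 → 5; 2 → 7 → 7; 3 → 2 → 1; 4 → 3 → 2; 5 → 1 → 6; 6 → 4 → 4; 7 → 5 → 3.
Collecting the images, φ ∘ ψ = [5 7 1 2 6 4 3].

5 7 1 2 6 4 3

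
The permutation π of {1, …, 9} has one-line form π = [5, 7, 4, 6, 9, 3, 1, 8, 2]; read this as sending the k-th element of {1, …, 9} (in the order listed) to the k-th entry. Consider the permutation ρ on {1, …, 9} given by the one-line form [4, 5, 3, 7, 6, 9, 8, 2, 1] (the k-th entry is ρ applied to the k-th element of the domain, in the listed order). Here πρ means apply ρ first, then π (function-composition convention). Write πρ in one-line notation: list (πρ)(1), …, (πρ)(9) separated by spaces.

(πρ)(x) = π(ρ(x)). Computing each image: π(ρ(1)) = π(4) = 6, π(ρ(2)) = π(5) = 9, π(ρ(3)) = π(3) = 4, π(ρ(4)) = π(7) = 1, π(ρ(5)) = π(6) = 3, π(ρ(6)) = π(9) = 2, π(ρ(7)) = π(8) = 8, π(ρ(8)) = π(2) = 7, π(ρ(9)) = π(1) = 5.
Hence πρ = [6 9 4 1 3 2 8 7 5].

6 9 4 1 3 2 8 7 5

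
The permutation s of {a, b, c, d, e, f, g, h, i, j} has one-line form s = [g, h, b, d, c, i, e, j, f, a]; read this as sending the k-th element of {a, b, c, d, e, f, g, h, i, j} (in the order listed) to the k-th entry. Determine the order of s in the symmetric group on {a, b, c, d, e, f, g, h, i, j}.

14

The disjoint-cycle form of s has cycle lengths 7, 2, 1.
Since disjoint cycles commute, ord(s) = lcm(7, 2) = 14.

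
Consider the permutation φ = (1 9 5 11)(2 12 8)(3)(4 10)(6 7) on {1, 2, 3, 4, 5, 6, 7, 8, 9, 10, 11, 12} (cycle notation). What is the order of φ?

The cycle type of φ is (4, 3, 2, 2, 1).
Since disjoint cycles commute, ord(φ) = lcm(4, 3, 2, 2) = 12.

12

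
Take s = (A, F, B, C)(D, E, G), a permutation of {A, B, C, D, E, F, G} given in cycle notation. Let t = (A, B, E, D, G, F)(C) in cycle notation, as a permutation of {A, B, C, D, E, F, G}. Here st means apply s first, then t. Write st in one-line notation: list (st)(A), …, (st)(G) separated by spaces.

A C B D F E G

Chase each element through s then t: A → F → A; B → C → C; C → A → B; D → E → D; E → G → F; F → B → E; G → D → G.
So st in one-line form is A C B D F E G.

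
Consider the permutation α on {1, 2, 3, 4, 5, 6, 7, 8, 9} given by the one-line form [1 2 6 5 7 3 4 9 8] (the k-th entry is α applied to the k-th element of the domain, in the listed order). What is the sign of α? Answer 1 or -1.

1

In disjoint-cycle form the cycle lengths are 3, 2, 2, 1, 1.
A cycle is odd iff its length is even; α has 2 even-length cycles, so sgn(α) = (−1)^2 and α is even.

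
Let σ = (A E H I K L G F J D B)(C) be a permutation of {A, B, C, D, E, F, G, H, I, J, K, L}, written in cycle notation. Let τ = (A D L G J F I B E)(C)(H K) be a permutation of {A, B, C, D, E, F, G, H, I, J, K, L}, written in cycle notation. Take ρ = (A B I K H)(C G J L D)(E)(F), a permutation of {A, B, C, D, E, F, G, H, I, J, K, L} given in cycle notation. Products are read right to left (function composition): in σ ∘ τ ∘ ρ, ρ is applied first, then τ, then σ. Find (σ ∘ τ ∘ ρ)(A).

(σ ∘ τ ∘ ρ)(A) = σ(τ(ρ(A))). ρ(A) = B, then τ(B) = E, then σ(E) = H, so the result is H.

H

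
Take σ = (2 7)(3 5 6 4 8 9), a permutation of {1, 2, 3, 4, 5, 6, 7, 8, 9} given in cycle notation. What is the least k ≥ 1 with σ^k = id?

The disjoint cycles have lengths 6, 2, 1.
The order is lcm(6, 2) = 6.

6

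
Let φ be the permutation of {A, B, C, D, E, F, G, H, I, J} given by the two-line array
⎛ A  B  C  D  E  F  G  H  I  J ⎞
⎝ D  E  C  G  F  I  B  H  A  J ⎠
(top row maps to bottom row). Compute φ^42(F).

Tracing F → I → … returns to F after 7 steps, so F lies in a 7-cycle (A, D, G, B, E, F, I).
On a 7-cycle, φ^7 is the identity, so φ^42 = φ^0 there (42 ≡ 0 mod 7).
So φ^42(F) = F.

F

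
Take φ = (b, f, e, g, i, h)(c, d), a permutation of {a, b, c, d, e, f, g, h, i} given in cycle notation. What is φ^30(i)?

i lies in the 6-cycle (b, f, e, g, i, h).
Powers repeat with period 6 on this cycle, and 30 mod 6 = 0, so φ^30(i) = φ^0(i).
So φ^30(i) = i.

i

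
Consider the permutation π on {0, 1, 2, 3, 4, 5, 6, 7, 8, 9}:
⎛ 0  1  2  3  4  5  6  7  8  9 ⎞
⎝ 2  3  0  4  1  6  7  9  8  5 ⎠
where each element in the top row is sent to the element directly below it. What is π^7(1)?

Tracing 1 → 3 → … returns to 1 after 3 steps, so 1 lies in a 3-cycle (1, 3, 4).
Since the cycle has length 3, π^7 acts on it the same as π^1 (7 mod 3 = 1).
Advancing 1 step from 1: 1 → 3.

3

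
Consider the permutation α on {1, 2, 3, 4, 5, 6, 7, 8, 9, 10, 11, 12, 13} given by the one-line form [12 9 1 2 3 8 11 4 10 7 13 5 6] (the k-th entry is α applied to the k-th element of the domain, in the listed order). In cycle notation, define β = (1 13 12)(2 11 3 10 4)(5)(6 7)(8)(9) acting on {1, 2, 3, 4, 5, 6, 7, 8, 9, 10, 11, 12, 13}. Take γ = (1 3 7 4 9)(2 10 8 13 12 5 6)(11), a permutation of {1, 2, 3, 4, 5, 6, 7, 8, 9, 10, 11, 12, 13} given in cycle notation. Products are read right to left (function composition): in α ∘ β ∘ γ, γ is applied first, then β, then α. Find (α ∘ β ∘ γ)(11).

(α ∘ β ∘ γ)(11) = α(β(γ(11))). γ(11) = 11, then β(11) = 3, then α(3) = 1, so the result is 1.

1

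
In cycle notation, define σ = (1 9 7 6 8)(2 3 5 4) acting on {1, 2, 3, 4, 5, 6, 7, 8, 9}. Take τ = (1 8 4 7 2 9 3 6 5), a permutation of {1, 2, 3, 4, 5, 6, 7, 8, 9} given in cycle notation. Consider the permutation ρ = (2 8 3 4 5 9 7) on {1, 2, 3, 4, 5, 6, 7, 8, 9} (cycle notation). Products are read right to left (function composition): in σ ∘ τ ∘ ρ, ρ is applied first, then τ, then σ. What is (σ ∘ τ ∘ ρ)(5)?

5

Apply the permutations in order: ρ(5) = 9, then τ(9) = 3, then σ(3) = 5. So (σ ∘ τ ∘ ρ)(5) = 5.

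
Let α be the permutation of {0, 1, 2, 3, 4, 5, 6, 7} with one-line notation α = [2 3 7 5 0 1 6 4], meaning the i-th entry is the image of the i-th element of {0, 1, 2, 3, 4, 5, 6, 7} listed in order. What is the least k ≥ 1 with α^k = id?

12

Decomposing into disjoint cycles gives cycle lengths 4, 3, 1.
Since disjoint cycles commute, ord(α) = lcm(4, 3) = 12.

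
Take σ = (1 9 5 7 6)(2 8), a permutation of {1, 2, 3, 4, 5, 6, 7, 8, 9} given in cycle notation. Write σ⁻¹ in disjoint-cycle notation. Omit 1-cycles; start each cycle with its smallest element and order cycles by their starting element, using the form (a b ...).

(1 6 7 5 9)(2 8)

If σ sends a → b within a cycle, σ⁻¹ sends b → a; equivalently, reverse each cycle.
Reversing each cycle of σ and rotating so the smallest element leads gives (1 6 7 5 9)(2 8).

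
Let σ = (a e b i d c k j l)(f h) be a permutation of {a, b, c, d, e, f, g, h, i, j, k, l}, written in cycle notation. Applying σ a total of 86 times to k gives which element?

b

k lies in the 9-cycle (a e b i d c k j l).
Powers repeat with period 9 on this cycle, and 86 mod 9 = 5, so σ^86(k) = σ^5(k).
Advancing 5 steps from k: k → j → l → a → e → b.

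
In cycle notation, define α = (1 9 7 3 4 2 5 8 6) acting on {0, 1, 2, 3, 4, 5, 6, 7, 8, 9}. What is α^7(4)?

7

4 lies in the 9-cycle (1 9 7 3 4 2 5 8 6).
Advancing 7 steps from 4: 4 → 2 → 5 → 8 → 6 → 1 → 9 → 7.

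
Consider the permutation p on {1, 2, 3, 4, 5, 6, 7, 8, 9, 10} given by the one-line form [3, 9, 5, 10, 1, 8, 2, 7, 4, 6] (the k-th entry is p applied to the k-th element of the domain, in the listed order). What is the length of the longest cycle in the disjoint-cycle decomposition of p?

7

Decomposing into disjoint cycles gives (1 3 5)(2 9 4 10 6 8 7); the longest has length 7.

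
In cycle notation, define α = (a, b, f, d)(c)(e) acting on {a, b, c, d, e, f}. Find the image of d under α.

a

Within (a, b, f, d), d ↦ a.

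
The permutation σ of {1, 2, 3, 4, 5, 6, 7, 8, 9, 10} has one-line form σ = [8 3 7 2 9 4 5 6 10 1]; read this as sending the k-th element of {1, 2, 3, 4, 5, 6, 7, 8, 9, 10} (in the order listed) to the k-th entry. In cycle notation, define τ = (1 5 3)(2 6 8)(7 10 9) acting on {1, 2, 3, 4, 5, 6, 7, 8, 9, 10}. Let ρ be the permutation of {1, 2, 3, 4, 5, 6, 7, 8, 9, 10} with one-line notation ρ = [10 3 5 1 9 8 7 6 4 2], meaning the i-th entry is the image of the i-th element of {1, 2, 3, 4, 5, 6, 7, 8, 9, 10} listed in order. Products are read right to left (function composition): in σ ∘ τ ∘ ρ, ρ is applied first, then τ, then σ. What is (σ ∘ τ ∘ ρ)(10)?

4

Apply the permutations in order: ρ(10) = 2, then τ(2) = 6, then σ(6) = 4. So (σ ∘ τ ∘ ρ)(10) = 4.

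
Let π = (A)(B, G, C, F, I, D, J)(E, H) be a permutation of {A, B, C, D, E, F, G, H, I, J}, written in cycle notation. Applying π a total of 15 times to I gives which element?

D

I lies in the 7-cycle (B, G, C, F, I, D, J).
Powers repeat with period 7 on this cycle, and 15 mod 7 = 1, so π^15(I) = π^1(I).
Advancing 1 step from I: I → D.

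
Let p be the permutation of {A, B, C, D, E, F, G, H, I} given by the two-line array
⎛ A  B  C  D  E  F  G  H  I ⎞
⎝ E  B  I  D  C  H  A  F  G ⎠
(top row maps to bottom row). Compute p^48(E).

Tracing E → C → … returns to E after 5 steps, so E lies in a 5-cycle (A E C I G).
Powers repeat with period 5 on this cycle, and 48 mod 5 = 3, so p^48(E) = p^3(E).
Stepping 3 places around the cycle: E → C → I → G.

G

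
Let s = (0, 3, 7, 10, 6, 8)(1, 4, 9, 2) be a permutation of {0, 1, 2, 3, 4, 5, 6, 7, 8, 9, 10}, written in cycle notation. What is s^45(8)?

7

8 lies in the 6-cycle (0, 3, 7, 10, 6, 8).
Since the cycle has length 6, s^45 acts on it the same as s^3 (45 mod 6 = 3).
Advancing 3 steps from 8: 8 → 0 → 3 → 7.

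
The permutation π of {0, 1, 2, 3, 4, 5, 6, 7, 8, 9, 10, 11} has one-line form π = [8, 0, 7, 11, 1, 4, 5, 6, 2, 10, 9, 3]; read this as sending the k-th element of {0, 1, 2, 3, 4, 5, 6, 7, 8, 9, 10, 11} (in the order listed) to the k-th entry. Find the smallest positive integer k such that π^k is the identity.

8

The disjoint-cycle form of π has cycle lengths 8, 2, 2.
The order is lcm(8, 2, 2) = 8.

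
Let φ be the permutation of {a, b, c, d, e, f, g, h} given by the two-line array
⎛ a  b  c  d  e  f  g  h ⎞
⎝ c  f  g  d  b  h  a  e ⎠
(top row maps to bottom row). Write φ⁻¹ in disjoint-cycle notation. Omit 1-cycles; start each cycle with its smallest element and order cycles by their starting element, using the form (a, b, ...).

First write φ in disjoint cycles: (a, c, g)(b, f, h, e).
The inverse reverses every cycle; in canonical form, φ⁻¹ = (a, g, c)(b, e, h, f).

(a, g, c)(b, e, h, f)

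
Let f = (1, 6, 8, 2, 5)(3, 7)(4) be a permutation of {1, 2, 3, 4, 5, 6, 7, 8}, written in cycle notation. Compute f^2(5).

5 lies in the 5-cycle (1, 6, 8, 2, 5).
Advancing 2 steps from 5: 5 → 1 → 6.

6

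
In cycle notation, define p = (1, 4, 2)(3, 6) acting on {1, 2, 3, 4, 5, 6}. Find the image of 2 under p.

1

2 appears in (1, 4, 2); the next entry (wrapping around) is 1.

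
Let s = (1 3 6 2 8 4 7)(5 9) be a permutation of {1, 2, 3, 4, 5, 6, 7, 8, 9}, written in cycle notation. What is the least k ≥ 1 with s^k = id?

The cycle type of s is (7, 2).
The order is lcm(7, 2) = 14.

14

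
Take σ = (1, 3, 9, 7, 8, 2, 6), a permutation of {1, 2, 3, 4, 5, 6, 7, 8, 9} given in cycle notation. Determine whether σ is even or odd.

even

The cycle lengths are 7, 1, 1.
A cycle is odd iff its length is even; σ has 0 even-length cycles, so sgn(σ) = (−1)^0 and σ is even.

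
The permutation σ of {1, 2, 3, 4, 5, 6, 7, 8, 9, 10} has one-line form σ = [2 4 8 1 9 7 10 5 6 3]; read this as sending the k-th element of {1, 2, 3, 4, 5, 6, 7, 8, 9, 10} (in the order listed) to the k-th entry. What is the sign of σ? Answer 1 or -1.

1

In disjoint-cycle form the cycle lengths are 7, 3.
A cycle is odd iff its length is even; σ has 0 even-length cycles, so sgn(σ) = (−1)^0 and σ is even.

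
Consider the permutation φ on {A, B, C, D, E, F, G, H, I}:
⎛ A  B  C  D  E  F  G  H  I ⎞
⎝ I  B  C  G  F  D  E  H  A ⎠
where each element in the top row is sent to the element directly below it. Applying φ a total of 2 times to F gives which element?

G

Tracing F → D → … returns to F after 4 steps, so F lies in a 4-cycle (D, G, E, F).
Advancing 2 steps from F: F → D → G.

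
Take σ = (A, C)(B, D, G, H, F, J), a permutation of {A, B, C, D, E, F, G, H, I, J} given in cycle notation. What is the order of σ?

6

The disjoint cycles have lengths 6, 2, 1, 1.
The order of σ is the least common multiple of its cycle lengths: lcm(6, 2) = 6.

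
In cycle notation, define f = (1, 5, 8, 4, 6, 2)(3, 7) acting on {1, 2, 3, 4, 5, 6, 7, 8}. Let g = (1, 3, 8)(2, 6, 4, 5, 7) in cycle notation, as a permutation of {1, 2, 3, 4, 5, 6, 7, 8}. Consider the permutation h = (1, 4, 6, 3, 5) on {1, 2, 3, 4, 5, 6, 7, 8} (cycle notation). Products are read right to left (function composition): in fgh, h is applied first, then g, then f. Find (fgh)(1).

8

(fgh)(1) = f(g(h(1))). h(1) = 4, then g(4) = 5, then f(5) = 8, so the result is 8.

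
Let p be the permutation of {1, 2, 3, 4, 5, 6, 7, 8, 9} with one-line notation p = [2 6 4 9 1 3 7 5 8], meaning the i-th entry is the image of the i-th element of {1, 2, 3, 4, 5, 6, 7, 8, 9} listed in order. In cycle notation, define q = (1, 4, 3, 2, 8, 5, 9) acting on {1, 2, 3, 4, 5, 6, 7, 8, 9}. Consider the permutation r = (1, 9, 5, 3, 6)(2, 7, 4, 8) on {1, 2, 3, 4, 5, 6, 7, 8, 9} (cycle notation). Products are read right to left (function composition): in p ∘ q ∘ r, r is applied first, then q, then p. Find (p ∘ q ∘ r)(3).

3

(p ∘ q ∘ r)(3) = p(q(r(3))). r(3) = 6, then q(6) = 6, then p(6) = 3, so the result is 3.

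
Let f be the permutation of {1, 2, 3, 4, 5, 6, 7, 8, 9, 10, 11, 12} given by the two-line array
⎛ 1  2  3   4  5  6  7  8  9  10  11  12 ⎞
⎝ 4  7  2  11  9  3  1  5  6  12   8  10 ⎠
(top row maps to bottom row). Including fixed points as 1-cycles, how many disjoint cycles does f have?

2

The cycle decomposition is (1 4 11 8 5 9 6 3 2 7)(10 12), which has 2 cycles (counting 1-cycles).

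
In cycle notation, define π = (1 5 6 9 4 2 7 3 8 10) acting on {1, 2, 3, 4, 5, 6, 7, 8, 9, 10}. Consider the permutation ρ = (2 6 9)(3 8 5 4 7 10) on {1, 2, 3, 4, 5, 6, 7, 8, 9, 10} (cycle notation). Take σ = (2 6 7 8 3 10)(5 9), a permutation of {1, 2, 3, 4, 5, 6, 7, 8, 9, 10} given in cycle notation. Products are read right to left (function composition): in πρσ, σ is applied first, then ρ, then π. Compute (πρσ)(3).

8

Apply the permutations in order: σ(3) = 10, then ρ(10) = 3, then π(3) = 8. So (πρσ)(3) = 8.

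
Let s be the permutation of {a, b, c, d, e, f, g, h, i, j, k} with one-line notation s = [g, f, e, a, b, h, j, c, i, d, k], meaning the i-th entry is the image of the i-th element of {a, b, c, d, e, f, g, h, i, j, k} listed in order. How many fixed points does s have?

The fixed points (elements with s(x) = x) are {i, k}, so there are 2.

2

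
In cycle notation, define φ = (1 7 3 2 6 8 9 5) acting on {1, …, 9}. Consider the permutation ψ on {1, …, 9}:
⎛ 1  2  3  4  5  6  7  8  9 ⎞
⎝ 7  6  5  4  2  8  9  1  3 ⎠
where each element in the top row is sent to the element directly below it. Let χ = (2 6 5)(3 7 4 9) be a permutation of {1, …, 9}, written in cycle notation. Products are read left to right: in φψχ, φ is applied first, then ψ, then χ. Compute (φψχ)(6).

(φψχ)(6) = χ(ψ(φ(6))). φ(6) = 8, then ψ(8) = 1, then χ(1) = 1, so the result is 1.

1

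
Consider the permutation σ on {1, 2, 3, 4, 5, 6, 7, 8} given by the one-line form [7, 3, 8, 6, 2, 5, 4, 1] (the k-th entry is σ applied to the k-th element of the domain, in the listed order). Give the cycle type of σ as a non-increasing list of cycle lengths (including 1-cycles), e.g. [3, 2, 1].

The disjoint cycles are (1 7 4 6 5 2 3 8), with lengths 8 in non-increasing order.

[8]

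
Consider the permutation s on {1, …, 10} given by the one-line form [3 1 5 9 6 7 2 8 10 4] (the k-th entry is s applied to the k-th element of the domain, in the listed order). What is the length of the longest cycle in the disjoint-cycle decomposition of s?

6

Decomposing into disjoint cycles gives (1 3 5 6 7 2)(4 9 10); the longest has length 6.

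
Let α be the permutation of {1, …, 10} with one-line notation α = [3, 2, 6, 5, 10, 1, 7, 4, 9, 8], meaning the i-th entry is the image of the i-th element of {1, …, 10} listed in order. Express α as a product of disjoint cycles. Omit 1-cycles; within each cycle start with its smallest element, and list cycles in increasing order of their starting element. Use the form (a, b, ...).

Start at 1 and follow images: 1 → 3 → 6 → 1, giving the cycle (1, 3, 6).
Continuing from each remaining unvisited element yields (1, 3, 6)(4, 5, 10, 8).

(1, 3, 6)(4, 5, 10, 8)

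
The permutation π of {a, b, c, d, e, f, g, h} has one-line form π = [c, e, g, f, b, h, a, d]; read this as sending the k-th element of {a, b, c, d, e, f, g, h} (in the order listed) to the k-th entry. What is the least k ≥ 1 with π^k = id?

6

Decomposing into disjoint cycles gives cycle lengths 3, 3, 2.
The order of π is the least common multiple of its cycle lengths: lcm(3, 3, 2) = 6.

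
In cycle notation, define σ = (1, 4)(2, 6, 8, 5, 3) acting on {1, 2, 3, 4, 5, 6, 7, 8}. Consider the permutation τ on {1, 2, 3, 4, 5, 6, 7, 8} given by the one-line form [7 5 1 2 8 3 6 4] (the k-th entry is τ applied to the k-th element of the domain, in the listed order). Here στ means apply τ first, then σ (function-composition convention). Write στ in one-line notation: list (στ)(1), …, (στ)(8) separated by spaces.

7 3 4 6 5 2 8 1

For each element, apply τ then σ: 1 → 7 → 7; 2 → 5 → 3; 3 → 1 → 4; 4 → 2 → 6; 5 → 8 → 5; 6 → 3 → 2; 7 → 6 → 8; 8 → 4 → 1.
Collecting the images, στ = [7 3 4 6 5 2 8 1].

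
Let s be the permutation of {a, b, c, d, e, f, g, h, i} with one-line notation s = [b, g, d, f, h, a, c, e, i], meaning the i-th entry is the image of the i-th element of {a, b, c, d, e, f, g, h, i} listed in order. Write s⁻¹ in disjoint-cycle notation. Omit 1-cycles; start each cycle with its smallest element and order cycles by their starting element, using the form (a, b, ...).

First write s in disjoint cycles: (a, b, g, c, d, f)(e, h).
Reversing each cycle (and rotating so the smallest element leads) gives s⁻¹ = (a, f, d, c, g, b)(e, h).

(a, f, d, c, g, b)(e, h)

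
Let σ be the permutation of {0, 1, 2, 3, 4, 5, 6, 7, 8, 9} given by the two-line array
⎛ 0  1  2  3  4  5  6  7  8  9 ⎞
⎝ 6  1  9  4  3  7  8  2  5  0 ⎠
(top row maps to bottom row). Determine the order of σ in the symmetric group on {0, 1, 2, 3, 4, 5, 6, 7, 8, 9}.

The disjoint-cycle form of σ has cycle lengths 7, 2, 1.
Since disjoint cycles commute, ord(σ) = lcm(7, 2) = 14.

14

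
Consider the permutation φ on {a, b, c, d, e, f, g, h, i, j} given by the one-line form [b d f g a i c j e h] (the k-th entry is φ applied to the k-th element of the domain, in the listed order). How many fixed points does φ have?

0

No element satisfies φ(x) = x, so there are 0 fixed points.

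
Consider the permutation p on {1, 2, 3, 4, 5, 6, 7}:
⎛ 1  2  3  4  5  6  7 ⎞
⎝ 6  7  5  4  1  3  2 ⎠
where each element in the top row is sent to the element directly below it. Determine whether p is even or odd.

In disjoint-cycle form the cycle lengths are 4, 2, 1.
A cycle is odd iff its length is even; p has 2 even-length cycles, so sgn(p) = (−1)^2 and p is even.

even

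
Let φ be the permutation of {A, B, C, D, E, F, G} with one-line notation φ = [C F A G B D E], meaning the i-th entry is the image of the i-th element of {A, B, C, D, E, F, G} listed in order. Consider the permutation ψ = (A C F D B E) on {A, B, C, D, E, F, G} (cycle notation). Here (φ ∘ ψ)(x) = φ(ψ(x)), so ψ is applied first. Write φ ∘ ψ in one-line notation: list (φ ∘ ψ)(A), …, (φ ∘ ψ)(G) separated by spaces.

A B D F C G E

For each element, apply ψ then φ: A → C → A; B → E → B; C → F → D; D → B → F; E → A → C; F → D → G; G → G → E.
Collecting the images, φ ∘ ψ = [A B D F C G E].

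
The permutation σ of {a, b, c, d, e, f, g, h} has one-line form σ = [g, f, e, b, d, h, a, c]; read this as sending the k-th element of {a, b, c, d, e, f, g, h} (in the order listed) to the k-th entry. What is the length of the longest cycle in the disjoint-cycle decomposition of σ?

6

Decomposing into disjoint cycles gives (a g)(b f h c e d); the longest has length 6.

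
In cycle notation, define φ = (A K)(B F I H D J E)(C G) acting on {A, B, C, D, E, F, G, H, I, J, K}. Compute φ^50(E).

E lies in the 7-cycle (B F I H D J E).
Since the cycle has length 7, φ^50 acts on it the same as φ^1 (50 mod 7 = 1).
Advancing 1 step from E: E → B.

B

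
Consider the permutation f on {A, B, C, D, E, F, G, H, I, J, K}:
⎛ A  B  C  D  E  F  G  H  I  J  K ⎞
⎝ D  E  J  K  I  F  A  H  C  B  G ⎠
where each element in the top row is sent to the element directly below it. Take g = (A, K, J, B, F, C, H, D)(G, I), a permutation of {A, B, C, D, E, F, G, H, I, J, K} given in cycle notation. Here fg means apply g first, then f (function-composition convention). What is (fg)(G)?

g(G) = I, then f(I) = C; composing gives (fg)(G) = C.

C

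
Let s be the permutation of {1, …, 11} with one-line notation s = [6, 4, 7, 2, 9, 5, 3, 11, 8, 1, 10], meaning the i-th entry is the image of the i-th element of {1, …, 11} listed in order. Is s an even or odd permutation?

In disjoint-cycle form the cycle lengths are 7, 2, 2.
A cycle of length ℓ contributes ℓ−1 transpositions, so s is a product of 6 + 1 + 1 = 8 transpositions — even.

even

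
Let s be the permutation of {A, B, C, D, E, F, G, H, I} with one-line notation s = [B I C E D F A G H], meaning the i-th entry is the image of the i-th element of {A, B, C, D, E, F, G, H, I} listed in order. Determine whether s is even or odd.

In disjoint-cycle form the cycle lengths are 5, 2, 1, 1.
A cycle is odd iff its length is even; s has 1 even-length cycle, so sgn(s) = (−1)^1 and s is odd.

odd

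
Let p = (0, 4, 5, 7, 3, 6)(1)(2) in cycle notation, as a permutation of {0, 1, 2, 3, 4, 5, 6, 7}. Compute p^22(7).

7 lies in the 6-cycle (0, 4, 5, 7, 3, 6).
Since the cycle has length 6, p^22 acts on it the same as p^4 (22 mod 6 = 4).
Stepping 4 places around the cycle: 7 → 3 → 6 → 0 → 4.

4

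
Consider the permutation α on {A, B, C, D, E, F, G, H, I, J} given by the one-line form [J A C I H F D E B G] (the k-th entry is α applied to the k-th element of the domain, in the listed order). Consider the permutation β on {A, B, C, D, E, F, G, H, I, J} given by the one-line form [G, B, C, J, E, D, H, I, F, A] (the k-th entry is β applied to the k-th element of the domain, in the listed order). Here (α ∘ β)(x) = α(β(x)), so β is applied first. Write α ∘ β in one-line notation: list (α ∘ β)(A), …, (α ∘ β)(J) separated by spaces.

(α ∘ β)(x) = α(β(x)). Computing each image: α(β(A)) = α(G) = D, α(β(B)) = α(B) = A, α(β(C)) = α(C) = C, α(β(D)) = α(J) = G, α(β(E)) = α(E) = H, α(β(F)) = α(D) = I, α(β(G)) = α(H) = E, α(β(H)) = α(I) = B, α(β(I)) = α(F) = F, α(β(J)) = α(A) = J.
Hence α ∘ β = [D A C G H I E B F J].

D A C G H I E B F J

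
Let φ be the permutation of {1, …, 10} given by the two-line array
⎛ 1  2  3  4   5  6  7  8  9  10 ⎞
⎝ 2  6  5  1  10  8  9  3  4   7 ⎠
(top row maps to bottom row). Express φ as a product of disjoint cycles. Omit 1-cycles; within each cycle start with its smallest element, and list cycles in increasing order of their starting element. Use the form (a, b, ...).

Iterating φ from 1 gives 1 → 2 → 6 → 8 → 3 → 5 → 10 → 7 → 9 → 4 → 1; that is the 10-cycle (1, 2, 6, 8, 3, 5, 10, 7, 9, 4).
Continuing from each remaining unvisited element yields (1, 2, 6, 8, 3, 5, 10, 7, 9, 4).

(1, 2, 6, 8, 3, 5, 10, 7, 9, 4)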